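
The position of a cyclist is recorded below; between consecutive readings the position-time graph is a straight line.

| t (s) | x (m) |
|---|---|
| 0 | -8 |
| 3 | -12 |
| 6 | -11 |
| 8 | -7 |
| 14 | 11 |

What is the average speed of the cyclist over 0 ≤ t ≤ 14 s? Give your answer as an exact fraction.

27/14 m/s

Average speed = (total path length)/(elapsed time); on a piecewise-linear x-t graph the path length is Σ|Δx|.
0–3 s: |Δx| = |-12 − -8| = 4 m
3–6 s: |Δx| = |-11 − -12| = 1 m
6–8 s: |Δx| = |-7 − -11| = 4 m
8–14 s: |Δx| = |11 − -7| = 18 m
Total path = 27 m; average speed = 27/14 = 27/14 m/s.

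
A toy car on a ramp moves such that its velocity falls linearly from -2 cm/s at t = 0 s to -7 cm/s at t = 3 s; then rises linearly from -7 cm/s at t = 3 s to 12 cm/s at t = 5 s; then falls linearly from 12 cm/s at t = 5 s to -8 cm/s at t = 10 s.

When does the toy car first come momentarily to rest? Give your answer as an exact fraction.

t = 71/19 s

v changes sign on 3–5 s (from -7 to 12); the graph is linear there, so v = 0 at t = 3 + (7)·(5 − 3)/(12 − -7) = 71/19 s.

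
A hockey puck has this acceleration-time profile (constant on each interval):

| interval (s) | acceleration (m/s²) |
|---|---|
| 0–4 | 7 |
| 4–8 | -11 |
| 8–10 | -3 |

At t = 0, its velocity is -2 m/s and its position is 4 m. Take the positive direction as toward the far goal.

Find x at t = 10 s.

On each constant-a segment, Δv = aΔt and Δx = v₀Δt + ½aΔt²; chain segment to segment.
0–4 s: v starts -2 m/s; Δx = -2·4 + ½·7·4² = 48 m; v ends 26 m/s.
4–8 s: v starts 26 m/s; Δx = 26·4 + ½·-11·4² = 16 m; v ends -18 m/s.
8–10 s: v starts -18 m/s; Δx = -18·2 + ½·-3·2² = -42 m; v ends -24 m/s.
x(10) = 4 + Σ Δx = 26 m.

26 m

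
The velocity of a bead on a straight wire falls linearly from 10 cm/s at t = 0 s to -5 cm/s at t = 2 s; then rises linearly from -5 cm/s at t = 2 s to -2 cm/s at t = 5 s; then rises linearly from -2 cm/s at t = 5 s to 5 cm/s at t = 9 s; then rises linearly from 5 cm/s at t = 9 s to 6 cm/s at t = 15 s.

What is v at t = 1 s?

2.5 cm/s

On 0–2 s the graph is linear from 10 to -5 cm/s: v(1) = 10 + (-5 − 10)·(1 − 0)/(2 − 0) = 2.5 cm/s.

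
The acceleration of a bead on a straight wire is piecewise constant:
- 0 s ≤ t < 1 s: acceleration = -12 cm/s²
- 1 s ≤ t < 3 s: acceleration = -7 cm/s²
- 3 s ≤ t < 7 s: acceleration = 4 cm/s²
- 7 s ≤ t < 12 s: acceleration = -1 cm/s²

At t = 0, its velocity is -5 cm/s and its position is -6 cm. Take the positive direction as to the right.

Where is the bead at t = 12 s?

-244.5 cm

On each constant-a segment, Δv = aΔt and Δx = v₀Δt + ½aΔt²; chain segment to segment.
0–1 s: v starts -5 cm/s; Δx = -5·1 + ½·-12·1² = -11 cm; v ends -17 cm/s.
1–3 s: v starts -17 cm/s; Δx = -17·2 + ½·-7·2² = -48 cm; v ends -31 cm/s.
3–7 s: v starts -31 cm/s; Δx = -31·4 + ½·4·4² = -92 cm; v ends -15 cm/s.
7–12 s: v starts -15 cm/s; Δx = -15·5 + ½·-1·5² = -87.5 cm; v ends -20 cm/s.
x(12) = -6 + Σ Δx = -244.5 cm.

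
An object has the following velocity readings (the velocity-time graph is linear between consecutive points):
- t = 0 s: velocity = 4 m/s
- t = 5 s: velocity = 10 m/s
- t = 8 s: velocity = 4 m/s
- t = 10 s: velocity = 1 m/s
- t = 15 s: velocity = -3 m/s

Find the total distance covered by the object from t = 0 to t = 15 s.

Distance (not displacement) is the total path length: add the absolute areas under v-t.
0–5 s: |½(4 + 10)(5)| = 35 m
5–8 s: |½(10 + 4)(3)| = 21 m
8–10 s: |½(4 + 1)(2)| = 5 m
10–15 s: v = 0 at t = 11.25 s; triangle areas 0.625 + 5.625 = 6.25 m
Total distance = 67.25 m

67.25 m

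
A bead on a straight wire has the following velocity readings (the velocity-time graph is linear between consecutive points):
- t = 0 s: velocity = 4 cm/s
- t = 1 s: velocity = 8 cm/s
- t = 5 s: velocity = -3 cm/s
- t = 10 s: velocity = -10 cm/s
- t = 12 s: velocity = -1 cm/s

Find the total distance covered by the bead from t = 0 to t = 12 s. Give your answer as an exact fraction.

1381/22 cm

Distance (not displacement) is the total path length: add the absolute areas under v-t.
0–1 s: |½(4 + 8)(1)| = 6 cm
1–5 s: v = 0 at t = 43/11 s; triangle areas 128/11 + 18/11 = 146/11 cm
5–10 s: |½(-3 + -10)(5)| = 32.5 cm
10–12 s: |½(-10 + -1)(2)| = 11 cm
Total distance = 1381/22 cm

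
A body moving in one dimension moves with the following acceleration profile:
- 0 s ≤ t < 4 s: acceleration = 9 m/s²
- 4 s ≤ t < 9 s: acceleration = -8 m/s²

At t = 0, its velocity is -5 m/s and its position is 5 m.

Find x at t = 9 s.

112 m

On each constant-a segment, Δv = aΔt and Δx = v₀Δt + ½aΔt²; chain segment to segment.
0–4 s: v starts -5 m/s; Δx = -5·4 + ½·9·4² = 52 m; v ends 31 m/s.
4–9 s: v starts 31 m/s; Δx = 31·5 + ½·-8·5² = 55 m; v ends -9 m/s.
x(9) = 5 + Σ Δx = 112 m.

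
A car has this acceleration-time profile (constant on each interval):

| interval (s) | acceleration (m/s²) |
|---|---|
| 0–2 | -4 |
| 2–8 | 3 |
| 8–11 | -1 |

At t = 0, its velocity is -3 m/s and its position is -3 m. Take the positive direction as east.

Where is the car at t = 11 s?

On each constant-a segment, Δv = aΔt and Δx = v₀Δt + ½aΔt²; chain segment to segment.
0–2 s: v starts -3 m/s; Δx = -3·2 + ½·-4·2² = -14 m; v ends -11 m/s.
2–8 s: v starts -11 m/s; Δx = -11·6 + ½·3·6² = -12 m; v ends 7 m/s.
8–11 s: v starts 7 m/s; Δx = 7·3 + ½·-1·3² = 16.5 m; v ends 4 m/s.
x(11) = -3 + Σ Δx = -12.5 m.

-12.5 m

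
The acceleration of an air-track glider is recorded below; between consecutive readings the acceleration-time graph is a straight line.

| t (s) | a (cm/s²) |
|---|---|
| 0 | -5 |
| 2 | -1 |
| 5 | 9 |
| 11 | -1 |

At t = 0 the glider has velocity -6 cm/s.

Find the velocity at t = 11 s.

Δv equals the area under the a-t graph; then v = v₀ + Δv.
0–2 s: ½(-5 + -1)(2) = -6 cm/s
2–5 s: ½(-1 + 9)(3) = 12 cm/s
5–11 s: ½(9 + -1)(6) = 24 cm/s
Δv = 30 cm/s, so v(11) = -6 + (30) = 24 cm/s.

24 cm/s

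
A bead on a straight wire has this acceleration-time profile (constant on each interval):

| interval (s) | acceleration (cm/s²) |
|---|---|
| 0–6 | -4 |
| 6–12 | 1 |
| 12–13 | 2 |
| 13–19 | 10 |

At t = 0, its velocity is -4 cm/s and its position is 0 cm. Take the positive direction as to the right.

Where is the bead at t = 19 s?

-207 cm

On each constant-a segment, Δv = aΔt and Δx = v₀Δt + ½aΔt²; chain segment to segment.
0–6 s: v starts -4 cm/s; Δx = -4·6 + ½·-4·6² = -96 cm; v ends -28 cm/s.
6–12 s: v starts -28 cm/s; Δx = -28·6 + ½·1·6² = -150 cm; v ends -22 cm/s.
12–13 s: v starts -22 cm/s; Δx = -22·1 + ½·2·1² = -21 cm; v ends -20 cm/s.
13–19 s: v starts -20 cm/s; Δx = -20·6 + ½·10·6² = 60 cm; v ends 40 cm/s.
x(19) = 0 + Σ Δx = -207 cm.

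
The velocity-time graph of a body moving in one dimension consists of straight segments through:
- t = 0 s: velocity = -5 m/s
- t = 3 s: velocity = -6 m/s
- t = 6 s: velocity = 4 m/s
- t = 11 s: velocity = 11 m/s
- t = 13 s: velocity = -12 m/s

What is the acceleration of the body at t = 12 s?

-11.5 m/s²

Acceleration is the slope of the v-t graph on 11–13 s: (-12 − 11)/(13 − 11) = -11.5 m/s².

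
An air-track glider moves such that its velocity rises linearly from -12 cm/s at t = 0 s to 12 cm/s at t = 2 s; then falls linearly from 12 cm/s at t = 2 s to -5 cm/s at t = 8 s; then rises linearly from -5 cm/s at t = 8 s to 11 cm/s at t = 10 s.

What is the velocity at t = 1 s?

On 0–2 s the graph is linear from -12 to 12 cm/s: v(1) = -12 + (12 − -12)·(1 − 0)/(2 − 0) = 0 cm/s.

0 cm/s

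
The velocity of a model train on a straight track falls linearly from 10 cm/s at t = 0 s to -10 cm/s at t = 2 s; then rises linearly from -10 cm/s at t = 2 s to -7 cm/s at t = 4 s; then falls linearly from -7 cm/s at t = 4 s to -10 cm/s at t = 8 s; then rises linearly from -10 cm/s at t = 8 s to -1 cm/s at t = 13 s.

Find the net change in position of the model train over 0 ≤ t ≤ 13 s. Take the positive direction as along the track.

Displacement is the signed area under the v-t curve.
0–2 s: ½(10 + -10)(2) = 0 cm
2–4 s: ½(-10 + -7)(2) = -17 cm
4–8 s: ½(-7 + -10)(4) = -34 cm
8–13 s: ½(-10 + -1)(5) = -27.5 cm
Net displacement = -78.5 cm

-78.5 cm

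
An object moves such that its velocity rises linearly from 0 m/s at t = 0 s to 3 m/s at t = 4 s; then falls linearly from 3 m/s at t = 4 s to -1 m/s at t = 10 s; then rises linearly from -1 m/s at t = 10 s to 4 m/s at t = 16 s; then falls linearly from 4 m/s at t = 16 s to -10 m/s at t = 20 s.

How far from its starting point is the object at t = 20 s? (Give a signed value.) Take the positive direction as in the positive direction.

9 m

Net displacement equals the area under the velocity-time graph (areas below the axis count negative).
0–4 s: ½(0 + 3)(4) = 6 m
4–10 s: ½(3 + -1)(6) = 6 m
10–16 s: ½(-1 + 4)(6) = 9 m
16–20 s: ½(4 + -10)(4) = -12 m
Net displacement = 9 m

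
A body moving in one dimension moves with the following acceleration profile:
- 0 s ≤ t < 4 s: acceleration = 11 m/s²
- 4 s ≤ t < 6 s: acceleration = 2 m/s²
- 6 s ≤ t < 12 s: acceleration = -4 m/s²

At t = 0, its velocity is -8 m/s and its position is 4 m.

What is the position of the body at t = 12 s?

On each constant-a segment, Δv = aΔt and Δx = v₀Δt + ½aΔt²; chain segment to segment.
0–4 s: v starts -8 m/s; Δx = -8·4 + ½·11·4² = 56 m; v ends 36 m/s.
4–6 s: v starts 36 m/s; Δx = 36·2 + ½·2·2² = 76 m; v ends 40 m/s.
6–12 s: v starts 40 m/s; Δx = 40·6 + ½·-4·6² = 168 m; v ends 16 m/s.
x(12) = 4 + Σ Δx = 304 m.

304 m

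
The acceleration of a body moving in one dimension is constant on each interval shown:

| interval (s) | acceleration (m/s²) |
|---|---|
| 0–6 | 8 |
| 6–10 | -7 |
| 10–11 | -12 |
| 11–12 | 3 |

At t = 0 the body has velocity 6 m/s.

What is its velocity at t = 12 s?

17 m/s

Δv equals the area under the a-t graph; then v = v₀ + Δv.
0–6 s: 8 × 6 = 48 m/s
6–10 s: -7 × 4 = -28 m/s
10–11 s: -12 × 1 = -12 m/s
11–12 s: 3 × 1 = 3 m/s
Δv = 11 m/s, so v(12) = 6 + (11) = 17 m/s.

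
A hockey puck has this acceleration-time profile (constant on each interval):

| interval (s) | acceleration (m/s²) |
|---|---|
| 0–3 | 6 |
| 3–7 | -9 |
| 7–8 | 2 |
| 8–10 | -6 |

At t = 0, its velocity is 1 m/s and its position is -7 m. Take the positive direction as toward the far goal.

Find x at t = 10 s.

On each constant-a segment, Δv = aΔt and Δx = v₀Δt + ½aΔt²; chain segment to segment.
0–3 s: v starts 1 m/s; Δx = 1·3 + ½·6·3² = 30 m; v ends 19 m/s.
3–7 s: v starts 19 m/s; Δx = 19·4 + ½·-9·4² = 4 m; v ends -17 m/s.
7–8 s: v starts -17 m/s; Δx = -17·1 + ½·2·1² = -16 m; v ends -15 m/s.
8–10 s: v starts -15 m/s; Δx = -15·2 + ½·-6·2² = -42 m; v ends -27 m/s.
x(10) = -7 + Σ Δx = -31 m.

-31 m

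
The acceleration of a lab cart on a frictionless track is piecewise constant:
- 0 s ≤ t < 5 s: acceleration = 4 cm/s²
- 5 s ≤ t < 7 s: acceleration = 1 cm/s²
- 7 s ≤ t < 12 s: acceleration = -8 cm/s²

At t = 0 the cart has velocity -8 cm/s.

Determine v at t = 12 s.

Δv equals the area under the a-t graph; then v = v₀ + Δv.
0–5 s: 4 × 5 = 20 cm/s
5–7 s: 1 × 2 = 2 cm/s
7–12 s: -8 × 5 = -40 cm/s
Δv = -18 cm/s, so v(12) = -8 + (-18) = -26 cm/s.

-26 cm/s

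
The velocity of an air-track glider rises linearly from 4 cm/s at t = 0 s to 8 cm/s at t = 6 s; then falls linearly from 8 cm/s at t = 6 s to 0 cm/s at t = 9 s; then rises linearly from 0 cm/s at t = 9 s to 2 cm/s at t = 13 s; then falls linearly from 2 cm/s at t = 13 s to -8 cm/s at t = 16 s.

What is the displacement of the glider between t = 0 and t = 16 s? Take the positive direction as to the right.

43 cm

Displacement is the signed area under the v-t curve.
0–6 s: ½(4 + 8)(6) = 36 cm
6–9 s: ½(8 + 0)(3) = 12 cm
9–13 s: ½(0 + 2)(4) = 4 cm
13–16 s: ½(2 + -8)(3) = -9 cm
Net displacement = 43 cm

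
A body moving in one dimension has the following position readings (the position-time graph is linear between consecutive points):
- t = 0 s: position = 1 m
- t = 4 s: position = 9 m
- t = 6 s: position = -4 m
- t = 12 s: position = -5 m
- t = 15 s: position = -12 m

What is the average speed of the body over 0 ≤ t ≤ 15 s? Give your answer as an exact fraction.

Average speed = (total path length)/(elapsed time); on a piecewise-linear x-t graph the path length is Σ|Δx|.
0–4 s: |Δx| = |9 − 1| = 8 m
4–6 s: |Δx| = |-4 − 9| = 13 m
6–12 s: |Δx| = |-5 − -4| = 1 m
12–15 s: |Δx| = |-12 − -5| = 7 m
Total path = 29 m; average speed = 29/15 = 29/15 m/s.

29/15 m/s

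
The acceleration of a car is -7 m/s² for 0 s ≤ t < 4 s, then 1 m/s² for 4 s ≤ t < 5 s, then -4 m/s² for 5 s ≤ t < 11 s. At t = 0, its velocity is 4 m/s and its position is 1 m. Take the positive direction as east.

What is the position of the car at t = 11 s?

-272.5 m

On each constant-a segment, Δv = aΔt and Δx = v₀Δt + ½aΔt²; chain segment to segment.
0–4 s: v starts 4 m/s; Δx = 4·4 + ½·-7·4² = -40 m; v ends -24 m/s.
4–5 s: v starts -24 m/s; Δx = -24·1 + ½·1·1² = -23.5 m; v ends -23 m/s.
5–11 s: v starts -23 m/s; Δx = -23·6 + ½·-4·6² = -210 m; v ends -47 m/s.
x(11) = 1 + Σ Δx = -272.5 m.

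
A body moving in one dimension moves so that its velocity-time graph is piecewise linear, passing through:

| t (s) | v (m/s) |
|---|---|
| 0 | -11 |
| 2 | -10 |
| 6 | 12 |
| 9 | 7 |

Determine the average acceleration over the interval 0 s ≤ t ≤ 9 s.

2 m/s²

Average acceleration = Δv/Δt = (7 − -11)/(9 − 0) = 2 m/s².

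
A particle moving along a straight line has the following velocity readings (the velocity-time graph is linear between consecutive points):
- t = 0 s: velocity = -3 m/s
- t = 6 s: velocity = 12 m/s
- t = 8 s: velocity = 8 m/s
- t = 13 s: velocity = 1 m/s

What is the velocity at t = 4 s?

On 0–6 s the graph is linear from -3 to 12 m/s: v(4) = -3 + (12 − -3)·(4 − 0)/(6 − 0) = 7 m/s.

7 m/s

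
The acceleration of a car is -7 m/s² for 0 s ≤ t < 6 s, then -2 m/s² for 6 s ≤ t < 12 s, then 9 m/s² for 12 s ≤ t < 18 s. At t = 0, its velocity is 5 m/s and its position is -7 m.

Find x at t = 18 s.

-493 m

On each constant-a segment, Δv = aΔt and Δx = v₀Δt + ½aΔt²; chain segment to segment.
0–6 s: v starts 5 m/s; Δx = 5·6 + ½·-7·6² = -96 m; v ends -37 m/s.
6–12 s: v starts -37 m/s; Δx = -37·6 + ½·-2·6² = -258 m; v ends -49 m/s.
12–18 s: v starts -49 m/s; Δx = -49·6 + ½·9·6² = -132 m; v ends 5 m/s.
x(18) = -7 + Σ Δx = -493 m.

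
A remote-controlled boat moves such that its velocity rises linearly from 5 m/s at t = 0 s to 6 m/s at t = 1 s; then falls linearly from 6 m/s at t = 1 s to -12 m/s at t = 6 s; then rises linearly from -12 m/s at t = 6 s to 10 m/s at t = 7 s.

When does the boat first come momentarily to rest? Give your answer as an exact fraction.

t = 8/3 s

v changes sign on 1–6 s (from 6 to -12); the graph is linear there, so v = 0 at t = 1 + (-6)·(6 − 1)/(-12 − 6) = 8/3 s.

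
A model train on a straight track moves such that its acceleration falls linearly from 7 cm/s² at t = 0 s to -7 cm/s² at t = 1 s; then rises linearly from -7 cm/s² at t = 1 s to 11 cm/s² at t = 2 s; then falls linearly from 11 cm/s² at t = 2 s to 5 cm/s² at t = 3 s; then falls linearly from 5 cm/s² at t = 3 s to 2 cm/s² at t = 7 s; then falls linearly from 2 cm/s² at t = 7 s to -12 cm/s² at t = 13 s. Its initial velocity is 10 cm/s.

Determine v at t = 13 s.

4 cm/s

Δv equals the area under the a-t graph; then v = v₀ + Δv.
0–1 s: ½(7 + -7)(1) = 0 cm/s
1–2 s: ½(-7 + 11)(1) = 2 cm/s
2–3 s: ½(11 + 5)(1) = 8 cm/s
3–7 s: ½(5 + 2)(4) = 14 cm/s
7–13 s: ½(2 + -12)(6) = -30 cm/s
Δv = -6 cm/s, so v(13) = 10 + (-6) = 4 cm/s.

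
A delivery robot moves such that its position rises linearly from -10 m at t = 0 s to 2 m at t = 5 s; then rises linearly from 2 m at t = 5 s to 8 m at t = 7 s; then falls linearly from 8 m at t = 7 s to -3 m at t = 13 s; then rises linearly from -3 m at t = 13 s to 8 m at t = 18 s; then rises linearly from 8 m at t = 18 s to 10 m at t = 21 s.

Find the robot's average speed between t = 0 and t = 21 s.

Average speed = (total path length)/(elapsed time); on a piecewise-linear x-t graph the path length is Σ|Δx|.
0–5 s: |Δx| = |2 − -10| = 12 m
5–7 s: |Δx| = |8 − 2| = 6 m
7–13 s: |Δx| = |-3 − 8| = 11 m
13–18 s: |Δx| = |8 − -3| = 11 m
18–21 s: |Δx| = |10 − 8| = 2 m
Total path = 42 m; average speed = 42/21 = 2 m/s.

2 m/s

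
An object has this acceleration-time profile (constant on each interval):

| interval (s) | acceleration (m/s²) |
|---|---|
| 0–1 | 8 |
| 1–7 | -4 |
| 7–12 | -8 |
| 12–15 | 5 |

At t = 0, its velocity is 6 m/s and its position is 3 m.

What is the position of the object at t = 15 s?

On each constant-a segment, Δv = aΔt and Δx = v₀Δt + ½aΔt²; chain segment to segment.
0–1 s: v starts 6 m/s; Δx = 6·1 + ½·8·1² = 10 m; v ends 14 m/s.
1–7 s: v starts 14 m/s; Δx = 14·6 + ½·-4·6² = 12 m; v ends -10 m/s.
7–12 s: v starts -10 m/s; Δx = -10·5 + ½·-8·5² = -150 m; v ends -50 m/s.
12–15 s: v starts -50 m/s; Δx = -50·3 + ½·5·3² = -127.5 m; v ends -35 m/s.
x(15) = 3 + Σ Δx = -252.5 m.

-252.5 m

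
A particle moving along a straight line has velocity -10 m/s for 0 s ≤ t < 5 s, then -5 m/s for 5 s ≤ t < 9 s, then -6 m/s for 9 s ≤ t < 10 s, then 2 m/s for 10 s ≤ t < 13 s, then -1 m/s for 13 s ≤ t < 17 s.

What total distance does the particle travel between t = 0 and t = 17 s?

Total distance travelled is ∫|v| dt — sum the magnitudes of each area piece.
0–5 s: |-10| × 5 = 50 m
5–9 s: |-5| × 4 = 20 m
9–10 s: |-6| × 1 = 6 m
10–13 s: |2| × 3 = 6 m
13–17 s: |-1| × 4 = 4 m
Total distance = 86 m

86 m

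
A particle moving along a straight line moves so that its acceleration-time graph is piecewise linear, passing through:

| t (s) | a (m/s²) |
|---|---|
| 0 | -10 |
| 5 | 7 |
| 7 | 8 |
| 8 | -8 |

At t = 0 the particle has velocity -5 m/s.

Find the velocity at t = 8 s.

Δv equals the area under the a-t graph; then v = v₀ + Δv.
0–5 s: ½(-10 + 7)(5) = -7.5 m/s
5–7 s: ½(7 + 8)(2) = 15 m/s
7–8 s: ½(8 + -8)(1) = 0 m/s
Δv = 7.5 m/s, so v(8) = -5 + (7.5) = 2.5 m/s.

2.5 m/s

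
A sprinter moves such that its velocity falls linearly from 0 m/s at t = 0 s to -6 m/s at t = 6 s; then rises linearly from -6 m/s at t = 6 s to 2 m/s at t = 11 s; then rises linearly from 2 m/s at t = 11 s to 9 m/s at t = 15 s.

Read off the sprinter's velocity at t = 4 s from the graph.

On 0–6 s the graph is linear from 0 to -6 m/s: v(4) = 0 + (-6 − 0)·(4 − 0)/(6 − 0) = -4 m/s.

-4 m/s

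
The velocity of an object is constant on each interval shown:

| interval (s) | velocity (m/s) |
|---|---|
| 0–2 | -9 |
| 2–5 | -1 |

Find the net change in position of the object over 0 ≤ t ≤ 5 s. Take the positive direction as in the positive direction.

Displacement is the signed area under the v-t curve.
0–2 s: -9 × 2 = -18 m
2–5 s: -1 × 3 = -3 m
Net displacement = -21 m

-21 m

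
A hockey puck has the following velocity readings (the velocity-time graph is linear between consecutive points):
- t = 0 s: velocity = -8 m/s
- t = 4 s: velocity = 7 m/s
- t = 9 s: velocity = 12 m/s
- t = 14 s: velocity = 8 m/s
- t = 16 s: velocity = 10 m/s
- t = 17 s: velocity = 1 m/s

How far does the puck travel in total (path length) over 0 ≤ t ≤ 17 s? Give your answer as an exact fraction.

Distance (not displacement) is the total path length: add the absolute areas under v-t.
0–4 s: v = 0 at t = 32/15 s; triangle areas 128/15 + 98/15 = 226/15 m
4–9 s: |½(7 + 12)(5)| = 47.5 m
9–14 s: |½(12 + 8)(5)| = 50 m
14–16 s: |½(8 + 10)(2)| = 18 m
16–17 s: |½(10 + 1)(1)| = 5.5 m
Total distance = 2041/15 m

2041/15 m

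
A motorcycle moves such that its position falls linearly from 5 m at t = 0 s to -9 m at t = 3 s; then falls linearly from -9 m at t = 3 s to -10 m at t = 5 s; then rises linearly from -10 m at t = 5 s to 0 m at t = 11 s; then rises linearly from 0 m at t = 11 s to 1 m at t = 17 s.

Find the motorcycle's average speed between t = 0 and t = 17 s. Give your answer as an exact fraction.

Average speed = (total path length)/(elapsed time); on a piecewise-linear x-t graph the path length is Σ|Δx|.
0–3 s: |Δx| = |-9 − 5| = 14 m
3–5 s: |Δx| = |-10 − -9| = 1 m
5–11 s: |Δx| = |0 − -10| = 10 m
11–17 s: |Δx| = |1 − 0| = 1 m
Total path = 26 m; average speed = 26/17 = 26/17 m/s.

26/17 m/s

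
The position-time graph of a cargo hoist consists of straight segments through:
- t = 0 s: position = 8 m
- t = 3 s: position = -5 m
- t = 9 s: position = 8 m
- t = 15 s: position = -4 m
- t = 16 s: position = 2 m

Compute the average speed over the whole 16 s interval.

2.75 m/s

Average speed = (total path length)/(elapsed time); on a piecewise-linear x-t graph the path length is Σ|Δx|.
0–3 s: |Δx| = |-5 − 8| = 13 m
3–9 s: |Δx| = |8 − -5| = 13 m
9–15 s: |Δx| = |-4 − 8| = 12 m
15–16 s: |Δx| = |2 − -4| = 6 m
Total path = 44 m; average speed = 44/16 = 2.75 m/s.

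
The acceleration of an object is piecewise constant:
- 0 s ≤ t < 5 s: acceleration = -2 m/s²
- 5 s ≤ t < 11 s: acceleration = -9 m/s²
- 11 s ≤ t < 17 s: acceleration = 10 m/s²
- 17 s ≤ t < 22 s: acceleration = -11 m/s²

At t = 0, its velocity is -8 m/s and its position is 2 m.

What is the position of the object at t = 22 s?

-782.5 m

On each constant-a segment, Δv = aΔt and Δx = v₀Δt + ½aΔt²; chain segment to segment.
0–5 s: v starts -8 m/s; Δx = -8·5 + ½·-2·5² = -65 m; v ends -18 m/s.
5–11 s: v starts -18 m/s; Δx = -18·6 + ½·-9·6² = -270 m; v ends -72 m/s.
11–17 s: v starts -72 m/s; Δx = -72·6 + ½·10·6² = -252 m; v ends -12 m/s.
17–22 s: v starts -12 m/s; Δx = -12·5 + ½·-11·5² = -197.5 m; v ends -67 m/s.
x(22) = 2 + Σ Δx = -782.5 m.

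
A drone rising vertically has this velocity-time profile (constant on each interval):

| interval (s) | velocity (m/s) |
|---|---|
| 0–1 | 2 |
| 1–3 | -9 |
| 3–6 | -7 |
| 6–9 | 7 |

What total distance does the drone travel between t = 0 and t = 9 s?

Distance (not displacement) is the total path length: add the absolute areas under v-t.
0–1 s: |2| × 1 = 2 m
1–3 s: |-9| × 2 = 18 m
3–6 s: |-7| × 3 = 21 m
6–9 s: |7| × 3 = 21 m
Total distance = 62 m

62 m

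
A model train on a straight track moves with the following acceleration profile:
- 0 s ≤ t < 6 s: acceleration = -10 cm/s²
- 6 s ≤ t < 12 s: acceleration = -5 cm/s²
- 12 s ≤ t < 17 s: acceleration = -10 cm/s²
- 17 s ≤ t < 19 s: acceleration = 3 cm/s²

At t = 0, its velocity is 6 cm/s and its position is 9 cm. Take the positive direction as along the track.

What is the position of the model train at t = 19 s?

On each constant-a segment, Δv = aΔt and Δx = v₀Δt + ½aΔt²; chain segment to segment.
0–6 s: v starts 6 cm/s; Δx = 6·6 + ½·-10·6² = -144 cm; v ends -54 cm/s.
6–12 s: v starts -54 cm/s; Δx = -54·6 + ½·-5·6² = -414 cm; v ends -84 cm/s.
12–17 s: v starts -84 cm/s; Δx = -84·5 + ½·-10·5² = -545 cm; v ends -134 cm/s.
17–19 s: v starts -134 cm/s; Δx = -134·2 + ½·3·2² = -262 cm; v ends -128 cm/s.
x(19) = 9 + Σ Δx = -1356 cm.

-1356 cm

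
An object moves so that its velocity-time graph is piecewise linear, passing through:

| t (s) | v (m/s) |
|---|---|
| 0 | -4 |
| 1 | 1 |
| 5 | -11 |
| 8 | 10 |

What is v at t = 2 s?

-2 m/s

On 1–5 s the graph is linear from 1 to -11 m/s: v(2) = 1 + (-11 − 1)·(2 − 1)/(5 − 1) = -2 m/s.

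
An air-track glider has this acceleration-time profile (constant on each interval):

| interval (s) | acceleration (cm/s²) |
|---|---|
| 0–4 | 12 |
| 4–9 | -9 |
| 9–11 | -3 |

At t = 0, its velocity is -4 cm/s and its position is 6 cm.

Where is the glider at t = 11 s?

On each constant-a segment, Δv = aΔt and Δx = v₀Δt + ½aΔt²; chain segment to segment.
0–4 s: v starts -4 cm/s; Δx = -4·4 + ½·12·4² = 80 cm; v ends 44 cm/s.
4–9 s: v starts 44 cm/s; Δx = 44·5 + ½·-9·5² = 107.5 cm; v ends -1 cm/s.
9–11 s: v starts -1 cm/s; Δx = -1·2 + ½·-3·2² = -8 cm; v ends -7 cm/s.
x(11) = 6 + Σ Δx = 185.5 cm.

185.5 cm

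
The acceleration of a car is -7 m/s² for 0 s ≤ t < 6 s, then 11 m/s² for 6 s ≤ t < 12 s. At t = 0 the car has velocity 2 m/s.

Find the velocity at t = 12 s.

26 m/s

Δv equals the area under the a-t graph; then v = v₀ + Δv.
0–6 s: -7 × 6 = -42 m/s
6–12 s: 11 × 6 = 66 m/s
Δv = 24 m/s, so v(12) = 2 + (24) = 26 m/s.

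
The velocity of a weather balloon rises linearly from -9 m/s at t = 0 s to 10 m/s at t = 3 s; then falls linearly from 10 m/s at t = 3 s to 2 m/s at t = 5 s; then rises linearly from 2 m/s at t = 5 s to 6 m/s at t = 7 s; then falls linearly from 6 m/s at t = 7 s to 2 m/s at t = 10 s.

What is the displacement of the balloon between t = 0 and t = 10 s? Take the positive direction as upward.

Displacement is the signed area under the v-t curve.
0–3 s: ½(-9 + 10)(3) = 1.5 m
3–5 s: ½(10 + 2)(2) = 12 m
5–7 s: ½(2 + 6)(2) = 8 m
7–10 s: ½(6 + 2)(3) = 12 m
Net displacement = 33.5 m

33.5 m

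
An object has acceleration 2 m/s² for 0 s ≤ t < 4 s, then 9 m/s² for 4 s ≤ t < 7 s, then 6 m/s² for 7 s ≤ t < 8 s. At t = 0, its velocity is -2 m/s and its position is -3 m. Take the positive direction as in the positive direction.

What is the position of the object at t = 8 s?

99.5 m

On each constant-a segment, Δv = aΔt and Δx = v₀Δt + ½aΔt²; chain segment to segment.
0–4 s: v starts -2 m/s; Δx = -2·4 + ½·2·4² = 8 m; v ends 6 m/s.
4–7 s: v starts 6 m/s; Δx = 6·3 + ½·9·3² = 58.5 m; v ends 33 m/s.
7–8 s: v starts 33 m/s; Δx = 33·1 + ½·6·1² = 36 m; v ends 39 m/s.
x(8) = -3 + Σ Δx = 99.5 m.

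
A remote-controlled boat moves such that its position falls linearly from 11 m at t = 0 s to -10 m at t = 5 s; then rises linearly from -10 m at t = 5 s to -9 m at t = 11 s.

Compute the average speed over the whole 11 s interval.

2 m/s

Average speed = (total path length)/(elapsed time); on a piecewise-linear x-t graph the path length is Σ|Δx|.
0–5 s: |Δx| = |-10 − 11| = 21 m
5–11 s: |Δx| = |-9 − -10| = 1 m
Total path = 22 m; average speed = 22/11 = 2 m/s.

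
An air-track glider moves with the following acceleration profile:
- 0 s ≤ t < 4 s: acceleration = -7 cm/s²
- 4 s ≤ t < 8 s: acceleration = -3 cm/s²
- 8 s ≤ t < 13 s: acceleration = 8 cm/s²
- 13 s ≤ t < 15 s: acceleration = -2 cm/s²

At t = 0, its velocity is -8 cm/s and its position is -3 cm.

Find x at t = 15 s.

-419 cm

On each constant-a segment, Δv = aΔt and Δx = v₀Δt + ½aΔt²; chain segment to segment.
0–4 s: v starts -8 cm/s; Δx = -8·4 + ½·-7·4² = -88 cm; v ends -36 cm/s.
4–8 s: v starts -36 cm/s; Δx = -36·4 + ½·-3·4² = -168 cm; v ends -48 cm/s.
8–13 s: v starts -48 cm/s; Δx = -48·5 + ½·8·5² = -140 cm; v ends -8 cm/s.
13–15 s: v starts -8 cm/s; Δx = -8·2 + ½·-2·2² = -20 cm; v ends -12 cm/s.
x(15) = -3 + Σ Δx = -419 cm.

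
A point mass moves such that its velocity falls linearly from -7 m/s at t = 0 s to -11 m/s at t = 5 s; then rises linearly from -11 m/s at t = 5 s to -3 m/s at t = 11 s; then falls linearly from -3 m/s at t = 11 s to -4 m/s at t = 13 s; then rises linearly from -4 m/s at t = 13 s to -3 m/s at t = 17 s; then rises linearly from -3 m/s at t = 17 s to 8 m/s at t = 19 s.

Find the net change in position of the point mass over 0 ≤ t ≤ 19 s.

-103 m

Net displacement equals the area under the velocity-time graph (areas below the axis count negative).
0–5 s: ½(-7 + -11)(5) = -45 m
5–11 s: ½(-11 + -3)(6) = -42 m
11–13 s: ½(-3 + -4)(2) = -7 m
13–17 s: ½(-4 + -3)(4) = -14 m
17–19 s: ½(-3 + 8)(2) = 5 m
Net displacement = -103 m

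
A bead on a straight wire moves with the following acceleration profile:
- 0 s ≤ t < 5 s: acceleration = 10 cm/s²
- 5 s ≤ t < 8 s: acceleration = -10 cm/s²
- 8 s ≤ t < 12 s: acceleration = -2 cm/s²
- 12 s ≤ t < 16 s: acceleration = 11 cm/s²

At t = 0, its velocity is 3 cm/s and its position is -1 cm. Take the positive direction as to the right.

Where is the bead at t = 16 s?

On each constant-a segment, Δv = aΔt and Δx = v₀Δt + ½aΔt²; chain segment to segment.
0–5 s: v starts 3 cm/s; Δx = 3·5 + ½·10·5² = 140 cm; v ends 53 cm/s.
5–8 s: v starts 53 cm/s; Δx = 53·3 + ½·-10·3² = 114 cm; v ends 23 cm/s.
8–12 s: v starts 23 cm/s; Δx = 23·4 + ½·-2·4² = 76 cm; v ends 15 cm/s.
12–16 s: v starts 15 cm/s; Δx = 15·4 + ½·11·4² = 148 cm; v ends 59 cm/s.
x(16) = -1 + Σ Δx = 477 cm.

477 cm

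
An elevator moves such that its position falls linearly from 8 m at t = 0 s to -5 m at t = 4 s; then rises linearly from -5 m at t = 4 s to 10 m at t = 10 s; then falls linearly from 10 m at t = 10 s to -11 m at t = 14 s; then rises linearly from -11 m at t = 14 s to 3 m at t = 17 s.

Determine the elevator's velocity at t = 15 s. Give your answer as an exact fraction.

14/3 m/s

Velocity is the slope of the x-t graph on 14–17 s: (3 − -11)/(17 − 14) = 14/3 m/s.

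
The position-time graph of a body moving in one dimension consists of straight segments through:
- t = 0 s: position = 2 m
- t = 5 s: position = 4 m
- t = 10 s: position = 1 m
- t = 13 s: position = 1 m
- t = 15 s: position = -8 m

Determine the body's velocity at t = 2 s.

0.4 m/s

Velocity is the slope of the x-t graph on 0–5 s: (4 − 2)/(5 − 0) = 0.4 m/s.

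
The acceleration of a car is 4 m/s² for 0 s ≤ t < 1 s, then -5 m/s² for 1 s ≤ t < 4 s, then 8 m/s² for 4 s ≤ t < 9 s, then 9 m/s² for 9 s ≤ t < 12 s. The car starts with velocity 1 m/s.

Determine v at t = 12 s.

Δv equals the area under the a-t graph; then v = v₀ + Δv.
0–1 s: 4 × 1 = 4 m/s
1–4 s: -5 × 3 = -15 m/s
4–9 s: 8 × 5 = 40 m/s
9–12 s: 9 × 3 = 27 m/s
Δv = 56 m/s, so v(12) = 1 + (56) = 57 m/s.

57 m/s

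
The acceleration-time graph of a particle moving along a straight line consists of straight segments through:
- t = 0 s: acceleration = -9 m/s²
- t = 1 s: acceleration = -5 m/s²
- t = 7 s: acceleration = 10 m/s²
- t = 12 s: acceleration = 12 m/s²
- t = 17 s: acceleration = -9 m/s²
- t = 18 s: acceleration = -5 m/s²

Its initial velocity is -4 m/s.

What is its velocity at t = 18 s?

Δv equals the area under the a-t graph; then v = v₀ + Δv.
0–1 s: ½(-9 + -5)(1) = -7 m/s
1–7 s: ½(-5 + 10)(6) = 15 m/s
7–12 s: ½(10 + 12)(5) = 55 m/s
12–17 s: ½(12 + -9)(5) = 7.5 m/s
17–18 s: ½(-9 + -5)(1) = -7 m/s
Δv = 63.5 m/s, so v(18) = -4 + (63.5) = 59.5 m/s.

59.5 m/s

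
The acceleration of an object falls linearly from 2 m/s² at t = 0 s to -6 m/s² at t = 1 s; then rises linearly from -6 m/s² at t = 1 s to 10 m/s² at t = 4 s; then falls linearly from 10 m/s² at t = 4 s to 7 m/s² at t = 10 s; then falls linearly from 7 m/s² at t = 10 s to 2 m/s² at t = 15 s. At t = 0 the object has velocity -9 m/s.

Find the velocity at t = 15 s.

68.5 m/s

Δv equals the area under the a-t graph; then v = v₀ + Δv.
0–1 s: ½(2 + -6)(1) = -2 m/s
1–4 s: ½(-6 + 10)(3) = 6 m/s
4–10 s: ½(10 + 7)(6) = 51 m/s
10–15 s: ½(7 + 2)(5) = 22.5 m/s
Δv = 77.5 m/s, so v(15) = -9 + (77.5) = 68.5 m/s.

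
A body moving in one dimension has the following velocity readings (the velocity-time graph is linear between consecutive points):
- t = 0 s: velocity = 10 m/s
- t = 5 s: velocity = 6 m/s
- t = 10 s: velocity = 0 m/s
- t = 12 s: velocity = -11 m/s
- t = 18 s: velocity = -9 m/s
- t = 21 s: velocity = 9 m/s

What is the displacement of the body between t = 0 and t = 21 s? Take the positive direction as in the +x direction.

-16 m

Displacement is the signed area under the v-t curve.
0–5 s: ½(10 + 6)(5) = 40 m
5–10 s: ½(6 + 0)(5) = 15 m
10–12 s: ½(0 + -11)(2) = -11 m
12–18 s: ½(-11 + -9)(6) = -60 m
18–21 s: ½(-9 + 9)(3) = 0 m
Net displacement = -16 m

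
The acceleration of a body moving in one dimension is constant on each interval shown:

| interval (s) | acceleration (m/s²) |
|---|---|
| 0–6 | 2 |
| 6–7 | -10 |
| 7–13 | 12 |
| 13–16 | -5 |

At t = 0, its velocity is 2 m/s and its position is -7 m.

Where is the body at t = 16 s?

495.5 m

On each constant-a segment, Δv = aΔt and Δx = v₀Δt + ½aΔt²; chain segment to segment.
0–6 s: v starts 2 m/s; Δx = 2·6 + ½·2·6² = 48 m; v ends 14 m/s.
6–7 s: v starts 14 m/s; Δx = 14·1 + ½·-10·1² = 9 m; v ends 4 m/s.
7–13 s: v starts 4 m/s; Δx = 4·6 + ½·12·6² = 240 m; v ends 76 m/s.
13–16 s: v starts 76 m/s; Δx = 76·3 + ½·-5·3² = 205.5 m; v ends 61 m/s.
x(16) = -7 + Σ Δx = 495.5 m.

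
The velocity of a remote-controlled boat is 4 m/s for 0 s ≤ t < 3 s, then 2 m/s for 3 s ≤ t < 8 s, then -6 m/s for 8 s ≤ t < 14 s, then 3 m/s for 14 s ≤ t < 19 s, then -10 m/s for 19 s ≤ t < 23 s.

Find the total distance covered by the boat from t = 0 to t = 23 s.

Total distance travelled is ∫|v| dt — sum the magnitudes of each area piece.
0–3 s: |4| × 3 = 12 m
3–8 s: |2| × 5 = 10 m
8–14 s: |-6| × 6 = 36 m
14–19 s: |3| × 5 = 15 m
19–23 s: |-10| × 4 = 40 m
Total distance = 113 m

113 m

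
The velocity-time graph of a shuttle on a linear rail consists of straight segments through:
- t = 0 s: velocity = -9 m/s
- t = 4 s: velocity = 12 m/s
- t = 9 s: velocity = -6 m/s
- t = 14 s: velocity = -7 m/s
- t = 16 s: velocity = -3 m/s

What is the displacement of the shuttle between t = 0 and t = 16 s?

-21.5 m

Displacement is the signed area under the v-t curve.
0–4 s: ½(-9 + 12)(4) = 6 m
4–9 s: ½(12 + -6)(5) = 15 m
9–14 s: ½(-6 + -7)(5) = -32.5 m
14–16 s: ½(-7 + -3)(2) = -10 m
Net displacement = -21.5 m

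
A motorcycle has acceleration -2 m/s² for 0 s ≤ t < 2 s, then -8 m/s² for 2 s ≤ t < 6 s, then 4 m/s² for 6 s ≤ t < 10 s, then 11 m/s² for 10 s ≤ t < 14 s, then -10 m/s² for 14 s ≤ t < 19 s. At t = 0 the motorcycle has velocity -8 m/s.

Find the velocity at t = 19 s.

Δv equals the area under the a-t graph; then v = v₀ + Δv.
0–2 s: -2 × 2 = -4 m/s
2–6 s: -8 × 4 = -32 m/s
6–10 s: 4 × 4 = 16 m/s
10–14 s: 11 × 4 = 44 m/s
14–19 s: -10 × 5 = -50 m/s
Δv = -26 m/s, so v(19) = -8 + (-26) = -34 m/s.

-34 m/s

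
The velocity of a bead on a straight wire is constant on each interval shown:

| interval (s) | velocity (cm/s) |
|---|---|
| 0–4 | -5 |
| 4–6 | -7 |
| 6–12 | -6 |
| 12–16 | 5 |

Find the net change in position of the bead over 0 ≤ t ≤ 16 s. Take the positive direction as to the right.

-50 cm

Displacement is the signed area under the v-t curve.
0–4 s: -5 × 4 = -20 cm
4–6 s: -7 × 2 = -14 cm
6–12 s: -6 × 6 = -36 cm
12–16 s: 5 × 4 = 20 cm
Net displacement = -50 cm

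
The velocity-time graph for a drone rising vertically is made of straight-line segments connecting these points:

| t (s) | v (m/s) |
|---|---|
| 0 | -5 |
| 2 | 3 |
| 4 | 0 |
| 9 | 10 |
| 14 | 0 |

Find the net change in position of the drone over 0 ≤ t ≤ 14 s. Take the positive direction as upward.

Net displacement equals the area under the velocity-time graph (areas below the axis count negative).
0–2 s: ½(-5 + 3)(2) = -2 m
2–4 s: ½(3 + 0)(2) = 3 m
4–9 s: ½(0 + 10)(5) = 25 m
9–14 s: ½(10 + 0)(5) = 25 m
Net displacement = 51 m

51 m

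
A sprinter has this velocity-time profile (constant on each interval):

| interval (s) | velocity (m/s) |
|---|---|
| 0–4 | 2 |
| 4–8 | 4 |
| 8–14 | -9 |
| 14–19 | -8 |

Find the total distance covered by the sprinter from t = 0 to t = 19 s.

118 m

Total distance travelled is ∫|v| dt — sum the magnitudes of each area piece.
0–4 s: |2| × 4 = 8 m
4–8 s: |4| × 4 = 16 m
8–14 s: |-9| × 6 = 54 m
14–19 s: |-8| × 5 = 40 m
Total distance = 118 m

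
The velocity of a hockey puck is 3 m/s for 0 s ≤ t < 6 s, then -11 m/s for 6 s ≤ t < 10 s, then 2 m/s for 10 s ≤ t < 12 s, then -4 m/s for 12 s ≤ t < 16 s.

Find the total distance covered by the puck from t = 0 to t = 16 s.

Total distance travelled is ∫|v| dt — sum the magnitudes of each area piece.
0–6 s: |3| × 6 = 18 m
6–10 s: |-11| × 4 = 44 m
10–12 s: |2| × 2 = 4 m
12–16 s: |-4| × 4 = 16 m
Total distance = 82 m

82 m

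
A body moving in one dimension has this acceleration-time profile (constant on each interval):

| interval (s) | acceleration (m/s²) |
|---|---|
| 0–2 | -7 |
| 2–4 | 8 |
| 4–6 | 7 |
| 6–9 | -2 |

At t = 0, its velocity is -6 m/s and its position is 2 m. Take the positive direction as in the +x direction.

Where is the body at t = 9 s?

On each constant-a segment, Δv = aΔt and Δx = v₀Δt + ½aΔt²; chain segment to segment.
0–2 s: v starts -6 m/s; Δx = -6·2 + ½·-7·2² = -26 m; v ends -20 m/s.
2–4 s: v starts -20 m/s; Δx = -20·2 + ½·8·2² = -24 m; v ends -4 m/s.
4–6 s: v starts -4 m/s; Δx = -4·2 + ½·7·2² = 6 m; v ends 10 m/s.
6–9 s: v starts 10 m/s; Δx = 10·3 + ½·-2·3² = 21 m; v ends 4 m/s.
x(9) = 2 + Σ Δx = -21 m.

-21 m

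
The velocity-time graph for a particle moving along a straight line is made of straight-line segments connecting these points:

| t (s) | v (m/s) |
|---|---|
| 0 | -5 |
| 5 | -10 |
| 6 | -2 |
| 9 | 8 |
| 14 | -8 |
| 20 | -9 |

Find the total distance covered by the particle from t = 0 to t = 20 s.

124.7 m

Total distance travelled is ∫|v| dt — sum the magnitudes of each area piece.
0–5 s: |½(-5 + -10)(5)| = 37.5 m
5–6 s: |½(-10 + -2)(1)| = 6 m
6–9 s: v = 0 at t = 6.6 s; triangle areas 0.6 + 9.6 = 10.2 m
9–14 s: v = 0 at t = 11.5 s; triangle areas 10 + 10 = 20 m
14–20 s: |½(-8 + -9)(6)| = 51 m
Total distance = 124.7 m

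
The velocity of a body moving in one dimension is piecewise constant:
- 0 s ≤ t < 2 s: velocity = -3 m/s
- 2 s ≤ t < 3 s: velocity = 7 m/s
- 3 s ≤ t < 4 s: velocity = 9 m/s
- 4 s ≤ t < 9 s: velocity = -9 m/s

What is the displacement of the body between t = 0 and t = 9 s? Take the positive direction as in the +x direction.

Displacement is the signed area under the v-t curve.
0–2 s: -3 × 2 = -6 m
2–3 s: 7 × 1 = 7 m
3–4 s: 9 × 1 = 9 m
4–9 s: -9 × 5 = -45 m
Net displacement = -35 m

-35 m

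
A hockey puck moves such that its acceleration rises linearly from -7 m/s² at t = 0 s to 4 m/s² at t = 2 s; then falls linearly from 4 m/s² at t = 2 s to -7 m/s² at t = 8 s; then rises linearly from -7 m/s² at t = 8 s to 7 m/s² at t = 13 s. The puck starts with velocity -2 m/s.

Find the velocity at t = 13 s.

-14 m/s

Δv equals the area under the a-t graph; then v = v₀ + Δv.
0–2 s: ½(-7 + 4)(2) = -3 m/s
2–8 s: ½(4 + -7)(6) = -9 m/s
8–13 s: ½(-7 + 7)(5) = 0 m/s
Δv = -12 m/s, so v(13) = -2 + (-12) = -14 m/s.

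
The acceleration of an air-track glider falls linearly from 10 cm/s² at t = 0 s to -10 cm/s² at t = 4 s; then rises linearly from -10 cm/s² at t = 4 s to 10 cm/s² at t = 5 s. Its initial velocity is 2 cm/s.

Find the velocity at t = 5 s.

2 cm/s

Δv equals the area under the a-t graph; then v = v₀ + Δv.
0–4 s: ½(10 + -10)(4) = 0 cm/s
4–5 s: ½(-10 + 10)(1) = 0 cm/s
Δv = 0 cm/s, so v(5) = 2 + (0) = 2 cm/s.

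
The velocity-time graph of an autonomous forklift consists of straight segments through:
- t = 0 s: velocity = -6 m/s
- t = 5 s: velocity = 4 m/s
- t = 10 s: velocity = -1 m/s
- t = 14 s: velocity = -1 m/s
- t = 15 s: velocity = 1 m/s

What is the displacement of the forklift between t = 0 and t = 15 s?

-1.5 m

Displacement is the signed area under the v-t curve.
0–5 s: ½(-6 + 4)(5) = -5 m
5–10 s: ½(4 + -1)(5) = 7.5 m
10–14 s: -1 × 4 = -4 m
14–15 s: ½(-1 + 1)(1) = 0 m
Net displacement = -1.5 m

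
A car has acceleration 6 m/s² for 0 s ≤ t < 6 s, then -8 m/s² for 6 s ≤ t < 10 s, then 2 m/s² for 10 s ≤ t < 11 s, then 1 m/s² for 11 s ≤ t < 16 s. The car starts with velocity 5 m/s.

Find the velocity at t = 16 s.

Δv equals the area under the a-t graph; then v = v₀ + Δv.
0–6 s: 6 × 6 = 36 m/s
6–10 s: -8 × 4 = -32 m/s
10–11 s: 2 × 1 = 2 m/s
11–16 s: 1 × 5 = 5 m/s
Δv = 11 m/s, so v(16) = 5 + (11) = 16 m/s.

16 m/s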